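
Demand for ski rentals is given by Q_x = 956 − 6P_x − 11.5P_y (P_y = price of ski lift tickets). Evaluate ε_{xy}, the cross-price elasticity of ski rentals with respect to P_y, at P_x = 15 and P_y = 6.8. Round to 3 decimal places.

At P_x = 15 and P_y = 6.8: Q_x = 787.8.
∂Q_x/∂P_y = -11.5.
ε = (∂Q_x/∂P_y)(P_y/Q_x) = -11.5 × (6.8/787.8) ≈ -0.099.
Since ε < 0, ski rentals and ski lift tickets are complements.

-0.099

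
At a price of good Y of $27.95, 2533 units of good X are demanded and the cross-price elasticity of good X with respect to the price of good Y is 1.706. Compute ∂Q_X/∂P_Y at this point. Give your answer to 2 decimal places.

154.61

ε = (∂Q_X/∂P_Y)·(P_Y/Q_X) ⇒ ∂Q_X/∂P_Y = ε·Q_X/P_Y = 1.706 × 2533/27.95 ≈ 154.61.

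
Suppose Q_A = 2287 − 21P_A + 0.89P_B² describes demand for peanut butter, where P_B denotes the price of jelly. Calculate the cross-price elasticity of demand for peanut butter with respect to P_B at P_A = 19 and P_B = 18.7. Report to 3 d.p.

At P_A = 19 and P_B = 18.7: Q_A = 2199.224.
∂Q_A/∂P_B = 1.78P_B = 1.78(18.7) = 33.2860.
ε = (∂Q_A/∂P_B)(P_B/Q_A) = 33.2860 × (18.7/2199.224) ≈ 0.283.
ε > 0: substitutes.

0.283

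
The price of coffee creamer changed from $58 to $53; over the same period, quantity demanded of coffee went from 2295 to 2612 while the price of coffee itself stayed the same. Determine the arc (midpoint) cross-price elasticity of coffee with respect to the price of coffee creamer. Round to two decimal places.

ΔQ_A = 2612 − 2295 = 317; ΔP_B = 53 − 58 = -5.
Midpoints: Q̄_A = 2453.5, P̄_B = 55.50.
ε = (ΔQ_A/Q̄_A)/(ΔP_B/P̄_B) = (317/2453.5)/(-5/55.50) ≈ -1.43.

-1.43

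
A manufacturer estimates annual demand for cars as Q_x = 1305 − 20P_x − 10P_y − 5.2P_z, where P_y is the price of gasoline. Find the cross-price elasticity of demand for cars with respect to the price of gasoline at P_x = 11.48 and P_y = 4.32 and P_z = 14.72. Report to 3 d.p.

At P_x = 11.48 and P_y = 4.32 and P_z = 14.72: Q_x = 955.656.
∂Q_x/∂P_y = -10.
ε = (∂Q_x/∂P_y)(P_y/Q_x) = -10 × (4.32/955.656) ≈ -0.045.

-0.045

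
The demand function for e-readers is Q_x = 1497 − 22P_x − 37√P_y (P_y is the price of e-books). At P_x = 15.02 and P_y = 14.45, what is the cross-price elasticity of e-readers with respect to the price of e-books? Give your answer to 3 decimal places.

At P_x = 15.02 and P_y = 14.45: Q_x = 1025.911.
∂Q_x/∂P_y = -37/(2√P_y) = -37/(2√14.45) = -4.8667.
ε = (∂Q_x/∂P_y)(P_y/Q_x) = -4.8667 × (14.45/1025.911) ≈ -0.069.

-0.069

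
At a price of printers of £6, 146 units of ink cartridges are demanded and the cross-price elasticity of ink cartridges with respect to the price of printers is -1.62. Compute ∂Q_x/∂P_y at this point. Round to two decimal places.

ε = (∂Q_x/∂P_y)·(P_y/Q_x) ⇒ ∂Q_x/∂P_y = ε·Q_x/P_y = -1.62 × 146/6 ≈ -39.42.

-39.42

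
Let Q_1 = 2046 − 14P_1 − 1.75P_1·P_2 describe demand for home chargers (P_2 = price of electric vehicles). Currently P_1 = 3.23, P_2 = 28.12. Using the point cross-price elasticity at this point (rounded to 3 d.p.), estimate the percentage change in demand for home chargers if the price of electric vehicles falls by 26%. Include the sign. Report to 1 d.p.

2.2%

At P_1 = 3.23, P_2 = 28.12: Q_1 = 1841.832.
∂Q_1/∂P_2 = -1.75P_1 = -5.6525.
ε = (∂Q_1/∂P_2)(P_2/Q_1) = -5.6525 × 28.12/1841.832 ≈ -0.086.
%ΔQ_1 ≈ ε × %ΔP_2 = -0.086 × (-26%) = 2.2%.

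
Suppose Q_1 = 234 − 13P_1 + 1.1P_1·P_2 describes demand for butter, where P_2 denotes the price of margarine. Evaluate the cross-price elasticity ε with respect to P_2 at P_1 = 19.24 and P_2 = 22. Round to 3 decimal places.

At P_1 = 19.24 and P_2 = 22: Q_1 = 449.488.
∂Q_1/∂P_2 = 1.1P_1 = 1.1(19.24) = 21.1640.
ε = (∂Q_1/∂P_2)(P_2/Q_1) = 21.1640 × (22/449.488) ≈ 1.036.
ε > 0: substitutes.

1.036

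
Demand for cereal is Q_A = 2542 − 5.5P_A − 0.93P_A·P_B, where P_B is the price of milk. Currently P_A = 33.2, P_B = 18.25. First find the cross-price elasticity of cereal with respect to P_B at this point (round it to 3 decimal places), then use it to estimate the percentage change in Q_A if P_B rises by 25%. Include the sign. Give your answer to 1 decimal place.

-7.9%

At P_A = 33.2, P_B = 18.25: Q_A = 1795.913.
∂Q_A/∂P_B = -0.93P_A = -30.8760.
ε = (∂Q_A/∂P_B)(P_B/Q_A) = -30.8760 × 18.25/1795.913 ≈ -0.314.
%ΔQ_A ≈ ε × %ΔP_B = -0.314 × (25%) = -7.9%.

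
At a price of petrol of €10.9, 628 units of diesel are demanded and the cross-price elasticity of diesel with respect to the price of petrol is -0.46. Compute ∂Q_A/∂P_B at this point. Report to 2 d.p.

-26.50

ε = (∂Q_A/∂P_B)·(P_B/Q_A) ⇒ ∂Q_A/∂P_B = ε·Q_A/P_B = -0.46 × 628/10.9 ≈ -26.50.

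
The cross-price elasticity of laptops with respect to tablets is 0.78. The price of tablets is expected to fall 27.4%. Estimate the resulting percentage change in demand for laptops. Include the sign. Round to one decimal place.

%ΔQ ≈ ε × %ΔP of tablets = 0.78 × (-27.4%) = -21.4%.

-21.4%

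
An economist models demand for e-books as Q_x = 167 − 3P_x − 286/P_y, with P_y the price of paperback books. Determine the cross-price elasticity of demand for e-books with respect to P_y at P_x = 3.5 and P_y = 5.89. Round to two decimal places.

At P_x = 3.5 and P_y = 5.89: Q_x = 107.943.
∂Q_x/∂P_y = 286/P_y² = 8.2440.
ε = (∂Q_x/∂P_y)(P_y/Q_x) = 8.2440 × (5.89/107.943) ≈ 0.45.

0.45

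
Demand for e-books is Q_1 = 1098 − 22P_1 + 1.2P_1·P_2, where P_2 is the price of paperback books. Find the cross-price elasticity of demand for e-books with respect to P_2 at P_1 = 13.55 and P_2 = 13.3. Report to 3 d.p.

At P_1 = 13.55 and P_2 = 13.3: Q_1 = 1016.158.
∂Q_1/∂P_2 = 1.2P_1 = 1.2(13.55) = 16.2600.
ε = (∂Q_1/∂P_2)(P_2/Q_1) = 16.2600 × (13.3/1016.158) ≈ 0.213.
ε > 0: substitutes.

0.213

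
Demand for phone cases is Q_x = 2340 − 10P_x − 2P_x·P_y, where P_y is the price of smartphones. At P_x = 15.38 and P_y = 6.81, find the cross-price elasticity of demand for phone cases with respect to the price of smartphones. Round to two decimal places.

-0.11

At P_x = 15.38 and P_y = 6.81: Q_x = 1976.724.
∂Q_x/∂P_y = -2P_x = -2(15.38) = -30.7600.
ε = (∂Q_x/∂P_y)(P_y/Q_x) = -30.7600 × (6.81/1976.724) ≈ -0.11.
ε < 0: complements.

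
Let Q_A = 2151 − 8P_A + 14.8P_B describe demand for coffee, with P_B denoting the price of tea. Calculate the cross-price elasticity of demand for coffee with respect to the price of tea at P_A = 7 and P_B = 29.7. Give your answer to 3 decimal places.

At P_A = 7 and P_B = 29.7: Q_A = 2534.56.
∂Q_A/∂P_B = 14.8.
ε = (∂Q_A/∂P_B)(P_B/Q_A) = 14.8 × (29.7/2534.56) ≈ 0.173.
Since ε > 0, coffee and tea are substitutes.

0.173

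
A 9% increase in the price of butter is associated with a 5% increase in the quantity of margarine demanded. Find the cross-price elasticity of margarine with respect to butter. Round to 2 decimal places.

0.56

ε = (%ΔQ of margarine) / (%ΔP of butter) = (5%) / (9%) ≈ 0.56.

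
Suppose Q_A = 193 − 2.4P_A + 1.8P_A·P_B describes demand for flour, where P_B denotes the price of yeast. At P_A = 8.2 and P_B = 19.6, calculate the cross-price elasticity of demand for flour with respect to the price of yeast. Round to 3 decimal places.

0.625

At P_A = 8.2 and P_B = 19.6: Q_A = 462.616.
∂Q_A/∂P_B = 1.8P_A = 1.8(8.2) = 14.7600.
ε = (∂Q_A/∂P_B)(P_B/Q_A) = 14.7600 × (19.6/462.616) ≈ 0.625.
ε > 0: substitutes.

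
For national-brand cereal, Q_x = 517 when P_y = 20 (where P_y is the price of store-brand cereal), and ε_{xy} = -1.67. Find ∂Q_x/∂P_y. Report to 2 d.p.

ε = (∂Q_x/∂P_y)·(P_y/Q_x) ⇒ ∂Q_x/∂P_y = ε·Q_x/P_y = -1.67 × 517/20 ≈ -43.17.

-43.17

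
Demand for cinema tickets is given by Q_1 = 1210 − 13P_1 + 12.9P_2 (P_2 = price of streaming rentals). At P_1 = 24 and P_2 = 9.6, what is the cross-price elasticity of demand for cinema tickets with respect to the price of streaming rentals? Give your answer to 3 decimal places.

0.121

At P_1 = 24 and P_2 = 9.6: Q_1 = 1021.84.
∂Q_1/∂P_2 = 12.9.
ε = (∂Q_1/∂P_2)(P_2/Q_1) = 12.9 × (9.6/1021.84) ≈ 0.121.
Since ε > 0, cinema tickets and streaming rentals are substitutes.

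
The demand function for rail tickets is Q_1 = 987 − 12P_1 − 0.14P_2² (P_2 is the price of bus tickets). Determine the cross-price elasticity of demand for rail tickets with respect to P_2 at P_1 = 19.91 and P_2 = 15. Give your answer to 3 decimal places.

At P_1 = 19.91 and P_2 = 15: Q_1 = 716.58.
∂Q_1/∂P_2 = -0.28P_2 = -0.28(15) = -4.2000.
ε = (∂Q_1/∂P_2)(P_2/Q_1) = -4.2000 × (15/716.58) ≈ -0.088.

-0.088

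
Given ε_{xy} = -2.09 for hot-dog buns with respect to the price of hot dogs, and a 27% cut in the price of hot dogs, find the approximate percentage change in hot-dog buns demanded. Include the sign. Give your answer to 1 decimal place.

%ΔQ ≈ ε × %ΔP of hot dogs = -2.09 × (-27%) = 56.4%.

56.4%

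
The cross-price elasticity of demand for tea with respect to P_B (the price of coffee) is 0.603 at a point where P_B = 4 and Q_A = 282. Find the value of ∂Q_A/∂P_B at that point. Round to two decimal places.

42.51

ε = (∂Q_A/∂P_B)·(P_B/Q_A) ⇒ ∂Q_A/∂P_B = ε·Q_A/P_B = 0.603 × 282/4 ≈ 42.51.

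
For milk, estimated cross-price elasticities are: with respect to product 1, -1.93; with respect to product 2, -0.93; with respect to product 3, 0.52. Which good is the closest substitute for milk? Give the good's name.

Substitutes have ε > 0. Among the positive values, 0.52 (product 3) is largest.

product 3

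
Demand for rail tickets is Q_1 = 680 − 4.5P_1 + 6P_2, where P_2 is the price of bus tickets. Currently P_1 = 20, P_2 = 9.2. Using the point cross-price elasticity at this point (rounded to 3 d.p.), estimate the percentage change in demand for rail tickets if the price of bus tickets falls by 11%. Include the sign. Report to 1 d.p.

At P_1 = 20, P_2 = 9.2: Q_1 = 645.2.
∂Q_1/∂P_2 = 6.
ε = (∂Q_1/∂P_2)(P_2/Q_1) = 6.0000 × 9.2/645.2 ≈ 0.086.
%ΔQ_1 ≈ ε × %ΔP_2 = 0.086 × (-11%) = -0.9%.

-0.9%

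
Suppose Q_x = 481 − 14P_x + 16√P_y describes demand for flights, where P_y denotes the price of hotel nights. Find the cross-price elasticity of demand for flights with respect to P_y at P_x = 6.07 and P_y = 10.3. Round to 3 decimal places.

0.057

At P_x = 6.07 and P_y = 10.3: Q_x = 447.370.
∂Q_x/∂P_y = 16/(2√P_y) = 16/(2√10.3) = 2.4927.
ε = (∂Q_x/∂P_y)(P_y/Q_x) = 2.4927 × (10.3/447.370) ≈ 0.057.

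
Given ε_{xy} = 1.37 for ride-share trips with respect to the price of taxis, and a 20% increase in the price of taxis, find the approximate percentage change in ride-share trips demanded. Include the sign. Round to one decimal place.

%ΔQ ≈ ε × %ΔP of taxis = 1.37 × (20%) = 27.4%.
Demand for ride-share trips rises by about 27.4%.

27.4%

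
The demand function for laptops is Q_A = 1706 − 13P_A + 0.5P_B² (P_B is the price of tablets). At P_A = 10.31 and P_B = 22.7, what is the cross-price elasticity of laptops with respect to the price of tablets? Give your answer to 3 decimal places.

At P_A = 10.31 and P_B = 22.7: Q_A = 1829.615.
∂Q_A/∂P_B = 1P_B = 1(22.7) = 22.7000.
ε = (∂Q_A/∂P_B)(P_B/Q_A) = 22.7000 × (22.7/1829.615) ≈ 0.282.
ε > 0: substitutes.

0.282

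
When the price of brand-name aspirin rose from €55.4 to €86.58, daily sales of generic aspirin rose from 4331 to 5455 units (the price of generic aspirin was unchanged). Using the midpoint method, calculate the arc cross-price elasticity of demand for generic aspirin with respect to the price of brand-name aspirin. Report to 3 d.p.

0.523

ΔQ_A = 5455 − 4331 = 1124; ΔP_B = 86.58 − 55.4 = 31.18.
Midpoints: Q̄_A = 4893.0, P̄_B = 70.99.
ε = (ΔQ_A/Q̄_A)/(ΔP_B/P̄_B) = (1124/4893.0)/(31.18/70.99) ≈ 0.523.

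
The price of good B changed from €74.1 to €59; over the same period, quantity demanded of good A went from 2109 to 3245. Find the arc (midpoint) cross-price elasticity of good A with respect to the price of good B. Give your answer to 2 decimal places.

ΔQ_A = 3245 − 2109 = 1136; ΔP_B = 59 − 74.1 = -15.1.
Midpoints: Q̄_A = 2677.0, P̄_B = 66.55.
ε = (ΔQ_A/Q̄_A)/(ΔP_B/P̄_B) = (1136/2677.0)/(-15.1/66.55) ≈ -1.87.

-1.87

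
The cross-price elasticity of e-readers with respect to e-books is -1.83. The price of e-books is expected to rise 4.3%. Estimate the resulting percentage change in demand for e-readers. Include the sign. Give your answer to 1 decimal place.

-7.9%

%ΔQ ≈ ε × %ΔP of e-books = -1.83 × (4.3%) = -7.9%.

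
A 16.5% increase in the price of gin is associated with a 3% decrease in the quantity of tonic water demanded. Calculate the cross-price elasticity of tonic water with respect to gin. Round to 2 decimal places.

ε = (%ΔQ of tonic water) / (%ΔP of gin) = (-3%) / (16.5%) ≈ -0.18.

-0.18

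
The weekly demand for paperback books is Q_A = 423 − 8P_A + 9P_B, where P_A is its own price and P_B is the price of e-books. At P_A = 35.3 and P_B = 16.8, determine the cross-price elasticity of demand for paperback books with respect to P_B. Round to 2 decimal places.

At P_A = 35.3 and P_B = 16.8: Q_A = 291.8.
∂Q_A/∂P_B = 9.
ε = (∂Q_A/∂P_B)(P_B/Q_A) = 9 × (16.8/291.8) ≈ 0.52.
Since ε > 0, paperback books and e-books are substitutes.

0.52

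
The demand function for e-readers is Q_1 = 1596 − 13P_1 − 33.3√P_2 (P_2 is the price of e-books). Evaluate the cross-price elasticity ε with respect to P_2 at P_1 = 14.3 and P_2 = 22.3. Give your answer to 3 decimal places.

At P_1 = 14.3 and P_2 = 22.3: Q_1 = 1252.848.
∂Q_1/∂P_2 = -33.3/(2√P_2) = -33.3/(2√22.3) = -3.5258.
ε = (∂Q_1/∂P_2)(P_2/Q_1) = -3.5258 × (22.3/1252.848) ≈ -0.063.
ε < 0: complements.

-0.063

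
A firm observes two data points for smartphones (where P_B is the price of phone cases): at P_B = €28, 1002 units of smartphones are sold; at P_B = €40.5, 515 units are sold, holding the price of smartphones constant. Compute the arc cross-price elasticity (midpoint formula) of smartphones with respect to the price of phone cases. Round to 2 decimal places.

ΔQ_A = 515 − 1002 = -487; ΔP_B = 40.5 − 28 = 12.5.
Midpoints: Q̄_A = 758.5, P̄_B = 34.25.
ε = (ΔQ_A/Q̄_A)/(ΔP_B/P̄_B) = (-487/758.5)/(12.5/34.25) ≈ -1.76.
ε < 0: smartphones and phone cases are complements.

-1.76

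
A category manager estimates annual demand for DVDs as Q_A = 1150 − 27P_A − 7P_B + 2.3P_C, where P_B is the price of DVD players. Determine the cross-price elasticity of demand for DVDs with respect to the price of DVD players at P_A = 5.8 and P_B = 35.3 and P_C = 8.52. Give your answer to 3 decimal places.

-0.323

At P_A = 5.8 and P_B = 35.3 and P_C = 8.52: Q_A = 765.896.
∂Q_A/∂P_B = -7.
ε = (∂Q_A/∂P_B)(P_B/Q_A) = -7 × (35.3/765.896) ≈ -0.323.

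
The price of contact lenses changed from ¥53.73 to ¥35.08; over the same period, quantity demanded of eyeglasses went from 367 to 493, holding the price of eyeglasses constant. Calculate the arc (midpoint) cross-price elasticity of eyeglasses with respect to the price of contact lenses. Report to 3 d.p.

ΔQ_A = 493 − 367 = 126; ΔP_B = 35.08 − 53.73 = -18.65.
Midpoints: Q̄_A = 430.0, P̄_B = 44.41.
ε = (ΔQ_A/Q̄_A)/(ΔP_B/P̄_B) = (126/430.0)/(-18.65/44.41) ≈ -0.698.

-0.698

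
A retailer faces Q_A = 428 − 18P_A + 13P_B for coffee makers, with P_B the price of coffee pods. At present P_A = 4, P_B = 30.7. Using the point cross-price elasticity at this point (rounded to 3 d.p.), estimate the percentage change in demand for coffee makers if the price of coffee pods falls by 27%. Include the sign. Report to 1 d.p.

-14.3%

At P_A = 4, P_B = 30.7: Q_A = 755.1.
∂Q_A/∂P_B = 13.
ε = (∂Q_A/∂P_B)(P_B/Q_A) = 13.0000 × 30.7/755.1 ≈ 0.529.
%ΔQ_A ≈ ε × %ΔP_B = 0.529 × (-27%) = -14.3%.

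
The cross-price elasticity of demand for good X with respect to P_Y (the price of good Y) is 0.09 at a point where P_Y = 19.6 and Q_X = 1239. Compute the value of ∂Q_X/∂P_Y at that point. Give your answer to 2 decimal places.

5.69

ε = (∂Q_X/∂P_Y)·(P_Y/Q_X) ⇒ ∂Q_X/∂P_Y = ε·Q_X/P_Y = 0.09 × 1239/19.6 ≈ 5.69.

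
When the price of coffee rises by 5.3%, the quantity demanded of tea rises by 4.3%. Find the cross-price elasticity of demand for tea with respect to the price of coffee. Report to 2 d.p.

ε = (%ΔQ of tea) / (%ΔP of coffee) = (4.3%) / (5.3%) ≈ 0.81.
Positive cross-price elasticity: substitutes.

0.81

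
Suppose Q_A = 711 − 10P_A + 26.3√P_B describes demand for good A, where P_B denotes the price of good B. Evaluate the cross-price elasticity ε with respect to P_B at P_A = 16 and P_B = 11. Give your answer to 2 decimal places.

0.07

At P_A = 16 and P_B = 11: Q_A = 638.227.
∂Q_A/∂P_B = 26.3/(2√P_B) = 26.3/(2√11) = 3.9649.
ε = (∂Q_A/∂P_B)(P_B/Q_A) = 3.9649 × (11/638.227) ≈ 0.07.
ε > 0: substitutes.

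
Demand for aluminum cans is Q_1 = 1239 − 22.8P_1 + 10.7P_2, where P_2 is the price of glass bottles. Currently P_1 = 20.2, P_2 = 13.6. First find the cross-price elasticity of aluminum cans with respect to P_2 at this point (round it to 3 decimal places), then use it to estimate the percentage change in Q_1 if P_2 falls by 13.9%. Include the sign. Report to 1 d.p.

At P_1 = 20.2, P_2 = 13.6: Q_1 = 923.96.
∂Q_1/∂P_2 = 10.7.
ε = (∂Q_1/∂P_2)(P_2/Q_1) = 10.7000 × 13.6/923.96 ≈ 0.157.
%ΔQ_1 ≈ ε × %ΔP_2 = 0.157 × (-13.9%) = -2.2%.

-2.2%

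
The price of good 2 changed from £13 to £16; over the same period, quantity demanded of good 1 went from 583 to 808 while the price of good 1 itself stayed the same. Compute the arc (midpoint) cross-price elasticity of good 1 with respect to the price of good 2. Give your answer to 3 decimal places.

1.564

ΔQ_1 = 808 − 583 = 225; ΔP_2 = 16 − 13 = 3.
Midpoints: Q̄_1 = 695.5, P̄_2 = 14.50.
ε = (ΔQ_1/Q̄_1)/(ΔP_2/P̄_2) = (225/695.5)/(3/14.50) ≈ 1.564.
ε > 0: good 1 and good 2 are substitutes.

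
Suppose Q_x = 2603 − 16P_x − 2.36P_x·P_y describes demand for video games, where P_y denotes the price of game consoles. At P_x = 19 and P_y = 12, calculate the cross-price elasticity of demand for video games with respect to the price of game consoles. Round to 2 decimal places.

At P_x = 19 and P_y = 12: Q_x = 1760.92.
∂Q_x/∂P_y = -2.36P_x = -2.36(19) = -44.8400.
ε = (∂Q_x/∂P_y)(P_y/Q_x) = -44.8400 × (12/1760.92) ≈ -0.31.
ε < 0: complements.

-0.31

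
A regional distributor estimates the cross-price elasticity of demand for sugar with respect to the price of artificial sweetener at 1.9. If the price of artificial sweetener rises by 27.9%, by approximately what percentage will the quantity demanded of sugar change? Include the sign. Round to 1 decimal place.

%ΔQ ≈ ε × %ΔP of artificial sweetener = 1.9 × (27.9%) = 53.0%.

53.0%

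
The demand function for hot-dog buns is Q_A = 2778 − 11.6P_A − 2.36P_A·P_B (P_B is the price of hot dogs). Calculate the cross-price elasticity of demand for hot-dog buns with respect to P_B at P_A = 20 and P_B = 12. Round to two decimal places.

-0.29

At P_A = 20 and P_B = 12: Q_A = 1979.6.
∂Q_A/∂P_B = -2.36P_A = -2.36(20) = -47.2000.
ε = (∂Q_A/∂P_B)(P_B/Q_A) = -47.2000 × (12/1979.6) ≈ -0.29.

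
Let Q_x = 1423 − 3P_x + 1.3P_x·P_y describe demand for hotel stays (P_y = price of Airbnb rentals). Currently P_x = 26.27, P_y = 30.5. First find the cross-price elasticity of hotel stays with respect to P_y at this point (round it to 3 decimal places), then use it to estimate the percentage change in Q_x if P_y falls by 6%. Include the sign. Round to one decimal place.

At P_x = 26.27, P_y = 30.5: Q_x = 2385.796.
∂Q_x/∂P_y = 1.3P_x = 34.1510.
ε = (∂Q_x/∂P_y)(P_y/Q_x) = 34.1510 × 30.5/2385.796 ≈ 0.437.
%ΔQ_x ≈ ε × %ΔP_y = 0.437 × (-6%) = -2.6%.

-2.6%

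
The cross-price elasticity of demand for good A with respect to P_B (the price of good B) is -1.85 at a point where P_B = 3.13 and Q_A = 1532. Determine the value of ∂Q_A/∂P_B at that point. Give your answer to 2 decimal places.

ε = (∂Q_A/∂P_B)·(P_B/Q_A) ⇒ ∂Q_A/∂P_B = ε·Q_A/P_B = -1.85 × 1532/3.13 ≈ -905.50.

-905.50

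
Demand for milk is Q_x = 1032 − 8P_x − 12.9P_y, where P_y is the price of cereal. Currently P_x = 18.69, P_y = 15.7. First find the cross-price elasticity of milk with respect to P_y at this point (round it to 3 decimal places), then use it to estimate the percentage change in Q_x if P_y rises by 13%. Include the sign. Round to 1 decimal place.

-3.9%

At P_x = 18.69, P_y = 15.7: Q_x = 679.95.
∂Q_x/∂P_y = -12.9.
ε = (∂Q_x/∂P_y)(P_y/Q_x) = -12.9000 × 15.7/679.95 ≈ -0.298.
%ΔQ_x ≈ ε × %ΔP_y = -0.298 × (13%) = -3.9%.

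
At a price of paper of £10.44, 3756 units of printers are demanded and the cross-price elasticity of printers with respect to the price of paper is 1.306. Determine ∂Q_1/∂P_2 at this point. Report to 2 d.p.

469.86

ε = (∂Q_1/∂P_2)·(P_2/Q_1) ⇒ ∂Q_1/∂P_2 = ε·Q_1/P_2 = 1.306 × 3756/10.44 ≈ 469.86.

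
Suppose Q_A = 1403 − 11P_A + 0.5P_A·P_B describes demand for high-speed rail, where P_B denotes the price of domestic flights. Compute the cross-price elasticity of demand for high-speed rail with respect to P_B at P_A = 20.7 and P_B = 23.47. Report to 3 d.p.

At P_A = 20.7 and P_B = 23.47: Q_A = 1418.215.
∂Q_A/∂P_B = 0.5P_A = 0.5(20.7) = 10.3500.
ε = (∂Q_A/∂P_B)(P_B/Q_A) = 10.3500 × (23.47/1418.215) ≈ 0.171.

0.171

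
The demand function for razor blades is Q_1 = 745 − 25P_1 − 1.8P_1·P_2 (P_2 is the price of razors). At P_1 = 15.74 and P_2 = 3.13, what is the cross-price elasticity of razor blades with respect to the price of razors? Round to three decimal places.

-0.337

At P_1 = 15.74 and P_2 = 3.13: Q_1 = 262.821.
∂Q_1/∂P_2 = -1.8P_1 = -1.8(15.74) = -28.3320.
ε = (∂Q_1/∂P_2)(P_2/Q_1) = -28.3320 × (3.13/262.821) ≈ -0.337.
ε < 0: complements.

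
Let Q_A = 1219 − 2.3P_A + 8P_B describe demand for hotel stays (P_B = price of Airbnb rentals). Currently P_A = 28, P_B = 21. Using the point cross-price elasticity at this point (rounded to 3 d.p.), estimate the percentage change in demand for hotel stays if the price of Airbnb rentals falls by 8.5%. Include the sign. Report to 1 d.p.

At P_A = 28, P_B = 21: Q_A = 1322.6.
∂Q_A/∂P_B = 8.
ε = (∂Q_A/∂P_B)(P_B/Q_A) = 8.0000 × 21/1322.6 ≈ 0.127.
%ΔQ_A ≈ ε × %ΔP_B = 0.127 × (-8.5%) = -1.1%.

-1.1%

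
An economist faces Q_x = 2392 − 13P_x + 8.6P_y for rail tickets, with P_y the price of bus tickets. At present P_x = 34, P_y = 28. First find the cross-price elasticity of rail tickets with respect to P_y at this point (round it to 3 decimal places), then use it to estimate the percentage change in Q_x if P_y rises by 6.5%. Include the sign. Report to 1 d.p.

At P_x = 34, P_y = 28: Q_x = 2190.8.
∂Q_x/∂P_y = 8.6.
ε = (∂Q_x/∂P_y)(P_y/Q_x) = 8.6000 × 28/2190.8 ≈ 0.110.
%ΔQ_x ≈ ε × %ΔP_y = 0.110 × (6.5%) = 0.7%.

0.7%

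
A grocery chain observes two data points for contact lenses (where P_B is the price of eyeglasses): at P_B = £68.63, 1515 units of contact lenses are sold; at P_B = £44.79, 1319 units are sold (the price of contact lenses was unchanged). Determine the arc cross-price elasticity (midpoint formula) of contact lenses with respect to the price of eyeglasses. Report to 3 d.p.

0.329

ΔQ_A = 1319 − 1515 = -196; ΔP_B = 44.79 − 68.63 = -23.84.
Midpoints: Q̄_A = 1417.0, P̄_B = 56.71.
ε = (ΔQ_A/Q̄_A)/(ΔP_B/P̄_B) = (-196/1417.0)/(-23.84/56.71) ≈ 0.329.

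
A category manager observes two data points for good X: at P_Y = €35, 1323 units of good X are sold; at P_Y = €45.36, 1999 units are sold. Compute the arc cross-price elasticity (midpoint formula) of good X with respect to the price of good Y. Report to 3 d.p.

ΔQ_X = 1999 − 1323 = 676; ΔP_Y = 45.36 − 35 = 10.36.
Midpoints: Q̄_X = 1661.0, P̄_Y = 40.18.
ε = (ΔQ_X/Q̄_X)/(ΔP_Y/P̄_Y) = (676/1661.0)/(10.36/40.18) ≈ 1.578.

1.578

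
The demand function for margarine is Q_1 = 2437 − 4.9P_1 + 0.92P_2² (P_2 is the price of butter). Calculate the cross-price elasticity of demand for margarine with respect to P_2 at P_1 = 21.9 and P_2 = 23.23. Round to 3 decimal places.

0.351

At P_1 = 21.9 and P_2 = 23.23: Q_1 = 2826.152.
∂Q_1/∂P_2 = 1.84P_2 = 1.84(23.23) = 42.7432.
ε = (∂Q_1/∂P_2)(P_2/Q_1) = 42.7432 × (23.23/2826.152) ≈ 0.351.
ε > 0: substitutes.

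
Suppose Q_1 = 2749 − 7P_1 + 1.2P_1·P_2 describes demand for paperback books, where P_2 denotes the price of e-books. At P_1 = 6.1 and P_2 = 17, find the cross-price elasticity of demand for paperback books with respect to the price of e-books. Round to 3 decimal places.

At P_1 = 6.1 and P_2 = 17: Q_1 = 2830.74.
∂Q_1/∂P_2 = 1.2P_1 = 1.2(6.1) = 7.3200.
ε = (∂Q_1/∂P_2)(P_2/Q_1) = 7.3200 × (17/2830.74) ≈ 0.044.

0.044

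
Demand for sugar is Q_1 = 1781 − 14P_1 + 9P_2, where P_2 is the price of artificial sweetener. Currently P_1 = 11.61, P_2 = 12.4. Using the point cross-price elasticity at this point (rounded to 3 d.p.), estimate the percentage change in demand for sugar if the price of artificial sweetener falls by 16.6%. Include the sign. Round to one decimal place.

At P_1 = 11.61, P_2 = 12.4: Q_1 = 1730.06.
∂Q_1/∂P_2 = 9.
ε = (∂Q_1/∂P_2)(P_2/Q_1) = 9.0000 × 12.4/1730.06 ≈ 0.065.
%ΔQ_1 ≈ ε × %ΔP_2 = 0.065 × (-16.6%) = -1.1%.

-1.1%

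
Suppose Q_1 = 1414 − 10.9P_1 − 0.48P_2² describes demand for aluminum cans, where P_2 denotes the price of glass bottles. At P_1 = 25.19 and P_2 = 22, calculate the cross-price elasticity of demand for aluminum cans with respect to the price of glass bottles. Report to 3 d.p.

At P_1 = 25.19 and P_2 = 22: Q_1 = 907.109.
∂Q_1/∂P_2 = -0.96P_2 = -0.96(22) = -21.1200.
ε = (∂Q_1/∂P_2)(P_2/Q_1) = -21.1200 × (22/907.109) ≈ -0.512.
ε < 0: complements.

-0.512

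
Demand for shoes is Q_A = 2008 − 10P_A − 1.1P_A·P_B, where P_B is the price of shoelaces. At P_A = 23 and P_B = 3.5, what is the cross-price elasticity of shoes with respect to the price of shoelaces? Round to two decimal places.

At P_A = 23 and P_B = 3.5: Q_A = 1689.45.
∂Q_A/∂P_B = -1.1P_A = -1.1(23) = -25.3000.
ε = (∂Q_A/∂P_B)(P_B/Q_A) = -25.3000 × (3.5/1689.45) ≈ -0.05.
ε < 0: complements.

-0.05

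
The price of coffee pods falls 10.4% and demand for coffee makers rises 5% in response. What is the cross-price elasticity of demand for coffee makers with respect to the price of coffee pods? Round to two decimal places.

-0.48

ε = (%ΔQ of coffee makers) / (%ΔP of coffee pods) = (5%) / (-10.4%) ≈ -0.48.
Negative cross-price elasticity: complements.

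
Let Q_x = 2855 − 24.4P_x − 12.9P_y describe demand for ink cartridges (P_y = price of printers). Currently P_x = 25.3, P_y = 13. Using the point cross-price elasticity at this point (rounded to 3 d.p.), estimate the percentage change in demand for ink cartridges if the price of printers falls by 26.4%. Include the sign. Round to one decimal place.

At P_x = 25.3, P_y = 13: Q_x = 2069.98.
∂Q_x/∂P_y = -12.9.
ε = (∂Q_x/∂P_y)(P_y/Q_x) = -12.9000 × 13/2069.98 ≈ -0.081.
%ΔQ_x ≈ ε × %ΔP_y = -0.081 × (-26.4%) = 2.1%.

2.1%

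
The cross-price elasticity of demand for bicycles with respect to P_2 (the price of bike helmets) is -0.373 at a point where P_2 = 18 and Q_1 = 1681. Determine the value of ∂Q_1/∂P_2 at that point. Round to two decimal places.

-34.83

ε = (∂Q_1/∂P_2)·(P_2/Q_1) ⇒ ∂Q_1/∂P_2 = ε·Q_1/P_2 = -0.373 × 1681/18 ≈ -34.83.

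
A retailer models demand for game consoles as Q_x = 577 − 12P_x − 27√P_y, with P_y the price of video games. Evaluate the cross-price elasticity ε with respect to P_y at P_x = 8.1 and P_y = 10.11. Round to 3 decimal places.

-0.109

At P_x = 8.1 and P_y = 10.11: Q_x = 393.950.
∂Q_x/∂P_y = -27/(2√P_y) = -27/(2√10.11) = -4.2458.
ε = (∂Q_x/∂P_y)(P_y/Q_x) = -4.2458 × (10.11/393.950) ≈ -0.109.
ε < 0: complements.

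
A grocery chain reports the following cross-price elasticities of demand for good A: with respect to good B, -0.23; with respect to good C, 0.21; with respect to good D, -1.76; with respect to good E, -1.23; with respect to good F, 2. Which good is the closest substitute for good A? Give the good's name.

good F

Substitutes have ε > 0. Among the positive values, 2 (good F) is largest.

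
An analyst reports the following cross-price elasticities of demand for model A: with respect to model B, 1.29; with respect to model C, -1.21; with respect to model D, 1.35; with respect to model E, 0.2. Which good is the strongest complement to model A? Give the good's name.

Complements have ε < 0. The most negative value is -1.21 (model C).

model C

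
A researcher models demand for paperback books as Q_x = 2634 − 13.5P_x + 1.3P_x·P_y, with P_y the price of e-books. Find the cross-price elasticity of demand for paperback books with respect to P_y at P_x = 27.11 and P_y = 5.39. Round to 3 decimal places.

At P_x = 27.11 and P_y = 5.39: Q_x = 2457.975.
∂Q_x/∂P_y = 1.3P_x = 1.3(27.11) = 35.2430.
ε = (∂Q_x/∂P_y)(P_y/Q_x) = 35.2430 × (5.39/2457.975) ≈ 0.077.

0.077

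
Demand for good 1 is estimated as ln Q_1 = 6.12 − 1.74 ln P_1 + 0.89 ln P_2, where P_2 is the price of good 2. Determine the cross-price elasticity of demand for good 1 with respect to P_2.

0.89

In a log-linear (constant-elasticity) demand function, the coefficient on ln P_2 is the cross-price elasticity.
ε = 0.89. Positive, so good 1 and good 2 are substitutes.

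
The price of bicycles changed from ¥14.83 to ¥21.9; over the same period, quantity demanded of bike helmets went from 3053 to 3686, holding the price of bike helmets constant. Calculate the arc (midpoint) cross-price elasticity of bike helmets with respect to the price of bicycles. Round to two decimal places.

0.49

ΔQ_A = 3686 − 3053 = 633; ΔP_B = 21.9 − 14.83 = 7.07.
Midpoints: Q̄_A = 3369.5, P̄_B = 18.36.
ε = (ΔQ_A/Q̄_A)/(ΔP_B/P̄_B) = (633/3369.5)/(7.07/18.36) ≈ 0.49.
ε > 0: bike helmets and bicycles are substitutes.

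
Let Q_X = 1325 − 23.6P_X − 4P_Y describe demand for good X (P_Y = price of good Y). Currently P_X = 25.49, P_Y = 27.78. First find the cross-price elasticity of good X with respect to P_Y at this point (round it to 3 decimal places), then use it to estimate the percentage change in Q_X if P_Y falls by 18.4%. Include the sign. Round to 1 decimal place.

At P_X = 25.49, P_Y = 27.78: Q_X = 612.316.
∂Q_X/∂P_Y = -4.
ε = (∂Q_X/∂P_Y)(P_Y/Q_X) = -4.0000 × 27.78/612.316 ≈ -0.181.
%ΔQ_X ≈ ε × %ΔP_Y = -0.181 × (-18.4%) = 3.3%.

3.3%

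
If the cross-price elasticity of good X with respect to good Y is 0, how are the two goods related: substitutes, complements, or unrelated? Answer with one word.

ε = 0: demand for good X does not respond to good Y's price; the goods are unrelated.

unrelated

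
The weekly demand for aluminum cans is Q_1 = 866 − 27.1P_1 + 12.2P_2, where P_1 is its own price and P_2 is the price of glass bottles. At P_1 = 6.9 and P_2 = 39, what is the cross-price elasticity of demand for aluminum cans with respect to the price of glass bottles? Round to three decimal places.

At P_1 = 6.9 and P_2 = 39: Q_1 = 1154.81.
∂Q_1/∂P_2 = 12.2.
ε = (∂Q_1/∂P_2)(P_2/Q_1) = 12.2 × (39/1154.81) ≈ 0.412.
Since ε > 0, aluminum cans and glass bottles are substitutes.

0.412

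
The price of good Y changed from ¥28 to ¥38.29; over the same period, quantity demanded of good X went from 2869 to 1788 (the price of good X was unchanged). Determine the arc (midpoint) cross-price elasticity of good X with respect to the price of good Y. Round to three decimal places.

-1.495

ΔQ_X = 1788 − 2869 = -1081; ΔP_Y = 38.29 − 28 = 10.29.
Midpoints: Q̄_X = 2328.5, P̄_Y = 33.14.
ε = (ΔQ_X/Q̄_X)/(ΔP_Y/P̄_Y) = (-1081/2328.5)/(10.29/33.14) ≈ -1.495.
ε < 0: good X and good Y are complements.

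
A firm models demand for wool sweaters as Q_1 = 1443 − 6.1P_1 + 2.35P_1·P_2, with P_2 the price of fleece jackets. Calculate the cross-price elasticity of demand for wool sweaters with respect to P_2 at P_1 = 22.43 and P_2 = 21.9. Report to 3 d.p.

0.469

At P_1 = 22.43 and P_2 = 21.9: Q_1 = 2460.537.
∂Q_1/∂P_2 = 2.35P_1 = 2.35(22.43) = 52.7105.
ε = (∂Q_1/∂P_2)(P_2/Q_1) = 52.7105 × (21.9/2460.537) ≈ 0.469.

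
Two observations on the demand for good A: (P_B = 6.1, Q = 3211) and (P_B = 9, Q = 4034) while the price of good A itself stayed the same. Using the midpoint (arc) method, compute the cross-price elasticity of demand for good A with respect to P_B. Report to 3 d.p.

ΔQ_A = 4034 − 3211 = 823; ΔP_B = 9 − 6.1 = 2.9.
Midpoints: Q̄_A = 3622.5, P̄_B = 7.55.
ε = (ΔQ_A/Q̄_A)/(ΔP_B/P̄_B) = (823/3622.5)/(2.9/7.55) ≈ 0.591.
ε > 0: good A and good B are substitutes.

0.591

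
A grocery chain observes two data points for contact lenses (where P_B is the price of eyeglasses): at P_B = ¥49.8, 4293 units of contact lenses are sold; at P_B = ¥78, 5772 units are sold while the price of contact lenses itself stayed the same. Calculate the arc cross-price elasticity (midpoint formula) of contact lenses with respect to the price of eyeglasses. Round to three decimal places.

ΔQ_A = 5772 − 4293 = 1479; ΔP_B = 78 − 49.8 = 28.2.
Midpoints: Q̄_A = 5032.5, P̄_B = 63.90.
ε = (ΔQ_A/Q̄_A)/(ΔP_B/P̄_B) = (1479/5032.5)/(28.2/63.90) ≈ 0.666.
ε > 0: contact lenses and eyeglasses are substitutes.

0.666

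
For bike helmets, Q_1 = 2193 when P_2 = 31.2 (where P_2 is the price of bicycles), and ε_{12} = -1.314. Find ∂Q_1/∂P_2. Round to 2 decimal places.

ε = (∂Q_1/∂P_2)·(P_2/Q_1) ⇒ ∂Q_1/∂P_2 = ε·Q_1/P_2 = -1.314 × 2193/31.2 ≈ -92.36.

-92.36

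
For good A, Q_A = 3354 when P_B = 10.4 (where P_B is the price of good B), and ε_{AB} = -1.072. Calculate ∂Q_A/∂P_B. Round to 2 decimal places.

-345.72

ε = (∂Q_A/∂P_B)·(P_B/Q_A) ⇒ ∂Q_A/∂P_B = ε·Q_A/P_B = -1.072 × 3354/10.4 ≈ -345.72.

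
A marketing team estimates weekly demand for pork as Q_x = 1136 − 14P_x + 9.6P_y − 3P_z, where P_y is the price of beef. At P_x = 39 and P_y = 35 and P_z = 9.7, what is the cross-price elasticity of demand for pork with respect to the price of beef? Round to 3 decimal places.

At P_x = 39 and P_y = 35 and P_z = 9.7: Q_x = 896.9.
∂Q_x/∂P_y = 9.6.
ε = (∂Q_x/∂P_y)(P_y/Q_x) = 9.6 × (35/896.9) ≈ 0.375.

0.375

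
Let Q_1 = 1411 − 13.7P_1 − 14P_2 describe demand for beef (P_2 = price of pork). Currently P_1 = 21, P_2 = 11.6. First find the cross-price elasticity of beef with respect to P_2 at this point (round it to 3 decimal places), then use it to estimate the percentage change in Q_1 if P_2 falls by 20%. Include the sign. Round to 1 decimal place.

At P_1 = 21, P_2 = 11.6: Q_1 = 960.9.
∂Q_1/∂P_2 = -14.
ε = (∂Q_1/∂P_2)(P_2/Q_1) = -14.0000 × 11.6/960.9 ≈ -0.169.
%ΔQ_1 ≈ ε × %ΔP_2 = -0.169 × (-20%) = 3.4%.

3.4%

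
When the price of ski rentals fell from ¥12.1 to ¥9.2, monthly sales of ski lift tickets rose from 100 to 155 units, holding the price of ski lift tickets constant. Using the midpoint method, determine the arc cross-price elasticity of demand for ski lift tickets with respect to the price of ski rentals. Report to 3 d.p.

-1.584

ΔQ_A = 155 − 100 = 55; ΔP_B = 9.2 − 12.1 = -2.9.
Midpoints: Q̄_A = 127.5, P̄_B = 10.65.
ε = (ΔQ_A/Q̄_A)/(ΔP_B/P̄_B) = (55/127.5)/(-2.9/10.65) ≈ -1.584.
ε < 0: ski lift tickets and ski rentals are complements.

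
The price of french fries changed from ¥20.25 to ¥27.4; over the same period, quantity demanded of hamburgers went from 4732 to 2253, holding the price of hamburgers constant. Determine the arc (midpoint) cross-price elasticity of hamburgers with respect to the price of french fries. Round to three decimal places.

-2.365

ΔQ_A = 2253 − 4732 = -2479; ΔP_B = 27.4 − 20.25 = 7.15.
Midpoints: Q̄_A = 3492.5, P̄_B = 23.82.
ε = (ΔQ_A/Q̄_A)/(ΔP_B/P̄_B) = (-2479/3492.5)/(7.15/23.82) ≈ -2.365.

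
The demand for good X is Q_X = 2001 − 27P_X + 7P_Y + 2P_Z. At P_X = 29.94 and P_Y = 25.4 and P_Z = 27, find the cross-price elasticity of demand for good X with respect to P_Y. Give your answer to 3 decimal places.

0.125

At P_X = 29.94 and P_Y = 25.4 and P_Z = 27: Q_X = 1424.42.
∂Q_X/∂P_Y = 7.
ε = (∂Q_X/∂P_Y)(P_Y/Q_X) = 7 × (25.4/1424.42) ≈ 0.125.
Since ε > 0, good X and good Y are substitutes.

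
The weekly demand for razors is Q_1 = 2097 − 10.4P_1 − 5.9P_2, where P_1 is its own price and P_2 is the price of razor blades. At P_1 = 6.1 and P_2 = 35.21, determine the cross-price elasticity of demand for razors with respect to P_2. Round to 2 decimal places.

At P_1 = 6.1 and P_2 = 35.21: Q_1 = 1825.821.
∂Q_1/∂P_2 = -5.9.
ε = (∂Q_1/∂P_2)(P_2/Q_1) = -5.9 × (35.21/1825.821) ≈ -0.11.

-0.11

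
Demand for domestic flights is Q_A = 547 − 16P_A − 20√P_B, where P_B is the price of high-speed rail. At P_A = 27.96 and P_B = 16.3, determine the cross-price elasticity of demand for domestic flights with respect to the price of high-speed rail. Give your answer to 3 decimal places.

At P_A = 27.96 and P_B = 16.3: Q_A = 18.893.
∂Q_A/∂P_B = -20/(2√P_B) = -20/(2√16.3) = -2.4769.
ε = (∂Q_A/∂P_B)(P_B/Q_A) = -2.4769 × (16.3/18.893) ≈ -2.137.
ε < 0: complements.

-2.137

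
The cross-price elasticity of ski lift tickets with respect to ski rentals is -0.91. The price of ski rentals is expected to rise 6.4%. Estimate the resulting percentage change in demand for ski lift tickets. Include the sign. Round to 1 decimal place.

-5.8%

%ΔQ ≈ ε × %ΔP of ski rentals = -0.91 × (6.4%) = -5.8%.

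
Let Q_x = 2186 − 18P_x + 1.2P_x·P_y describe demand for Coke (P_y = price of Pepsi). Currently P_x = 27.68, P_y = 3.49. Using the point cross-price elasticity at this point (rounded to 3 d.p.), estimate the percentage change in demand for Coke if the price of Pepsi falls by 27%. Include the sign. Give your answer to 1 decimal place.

-1.7%

At P_x = 27.68, P_y = 3.49: Q_x = 1803.684.
∂Q_x/∂P_y = 1.2P_x = 33.2160.
ε = (∂Q_x/∂P_y)(P_y/Q_x) = 33.2160 × 3.49/1803.684 ≈ 0.064.
%ΔQ_x ≈ ε × %ΔP_y = 0.064 × (-27%) = -1.7%.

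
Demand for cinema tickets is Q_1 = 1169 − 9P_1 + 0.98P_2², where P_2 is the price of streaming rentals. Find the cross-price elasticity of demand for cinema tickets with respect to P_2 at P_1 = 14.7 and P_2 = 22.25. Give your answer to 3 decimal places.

0.638

At P_1 = 14.7 and P_2 = 22.25: Q_1 = 1521.861.
∂Q_1/∂P_2 = 1.96P_2 = 1.96(22.25) = 43.6100.
ε = (∂Q_1/∂P_2)(P_2/Q_1) = 43.6100 × (22.25/1521.861) ≈ 0.638.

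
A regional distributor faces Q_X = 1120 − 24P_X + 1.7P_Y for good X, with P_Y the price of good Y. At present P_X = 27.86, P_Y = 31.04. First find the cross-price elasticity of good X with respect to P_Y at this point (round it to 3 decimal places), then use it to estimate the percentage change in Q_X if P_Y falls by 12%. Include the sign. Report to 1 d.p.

-1.3%

At P_X = 27.86, P_Y = 31.04: Q_X = 504.128.
∂Q_X/∂P_Y = 1.7.
ε = (∂Q_X/∂P_Y)(P_Y/Q_X) = 1.7000 × 31.04/504.128 ≈ 0.105.
%ΔQ_X ≈ ε × %ΔP_Y = 0.105 × (-12%) = -1.3%.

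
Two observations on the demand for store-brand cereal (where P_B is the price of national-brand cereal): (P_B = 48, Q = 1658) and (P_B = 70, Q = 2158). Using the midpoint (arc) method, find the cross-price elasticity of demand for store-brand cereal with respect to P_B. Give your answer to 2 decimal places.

ΔQ_A = 2158 − 1658 = 500; ΔP_B = 70 − 48 = 22.
Midpoints: Q̄_A = 1908.0, P̄_B = 59.00.
ε = (ΔQ_A/Q̄_A)/(ΔP_B/P̄_B) = (500/1908.0)/(22/59.00) ≈ 0.70.

0.70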